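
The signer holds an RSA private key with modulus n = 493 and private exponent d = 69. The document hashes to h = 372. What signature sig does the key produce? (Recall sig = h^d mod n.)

342

h^69 mod 493 = 342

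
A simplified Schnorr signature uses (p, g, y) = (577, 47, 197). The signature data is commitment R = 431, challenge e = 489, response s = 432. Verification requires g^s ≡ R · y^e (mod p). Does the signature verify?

g^s mod p:
47^2 = 2209 ≡ 478
47^4 ≡ 478^2 = 228484 ≡ 569
47^8 ≡ 569^2 = 323761 ≡ 64
47^16 ≡ 64^2 = 4096 ≡ 57
47^32 ≡ 57^2 = 3249 ≡ 364
47^64 ≡ 364^2 = 132496 ≡ 363
47^128 ≡ 363^2 = 131769 ≡ 213
47^256 ≡ 213^2 = 45369 ≡ 363
432 = 256 + 128 + 32 + 16, so 47^432 ≡ 363·213·364·57 ≡ 553 (mod 577)
R · y^e mod p:
197^2 = 38809 ≡ 150
197^4 ≡ 150^2 = 22500 ≡ 574
197^8 ≡ 574^2 = 329476 ≡ 9
197^16 ≡ 9^2 = 81
197^32 ≡ 81^2 = 6561 ≡ 214
197^64 ≡ 214^2 = 45796 ≡ 213
197^128 ≡ 213^2 = 45369 ≡ 363
197^256 ≡ 363^2 = 131769 ≡ 213
489 = 256 + 128 + 64 + 32 + 8 + 1, so 197^489 ≡ 213·363·213·214·9·197 ≡ 535 (mod 577)
431·535 = 230585 ≡ 362 (mod 577)
553 ≠ 362; the check fails.

does not verify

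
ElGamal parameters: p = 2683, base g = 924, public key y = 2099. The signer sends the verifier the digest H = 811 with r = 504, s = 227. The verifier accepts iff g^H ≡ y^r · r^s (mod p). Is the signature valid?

valid

Left side g^H mod p:
924^2 = 853776 ≡ 582
924^4 ≡ 582^2 = 338724 ≡ 666
924^8 ≡ 666^2 = 443556 ≡ 861
924^16 ≡ 861^2 = 741321 ≡ 813
924^32 ≡ 813^2 = 660969 ≡ 951
924^64 ≡ 951^2 = 904401 ≡ 230
924^128 ≡ 230^2 = 52900 ≡ 1923
924^256 ≡ 1923^2 = 3697929 ≡ 755
924^512 ≡ 755^2 = 570025 ≡ 1229
811 = 512 + 256 + 32 + 8 + 2 + 1, so 924^811 ≡ 1229·755·951·861·582·924 ≡ 1427 (mod 2683)
Right side y^r · r^s mod p:
2099^2 = 4405801 ≡ 315
2099^4 ≡ 315^2 = 99225 ≡ 2637
2099^8 ≡ 2637^2 = 6953769 ≡ 2116
2099^16 ≡ 2116^2 = 4477456 ≡ 2212
2099^32 ≡ 2212^2 = 4892944 ≡ 1835
2099^64 ≡ 1835^2 = 3367225 ≡ 60
2099^128 ≡ 60^2 = 3600 ≡ 917
2099^256 ≡ 917^2 = 840889 ≡ 1110
504 = 256 + 128 + 64 + 32 + 16 + 8, so 2099^504 ≡ 1110·917·60·1835·2212·2116 ≡ 2469 (mod 2683)
504^2 = 254016 ≡ 1814
504^4 ≡ 1814^2 = 3290596 ≡ 1238
504^8 ≡ 1238^2 = 1532644 ≡ 651
504^16 ≡ 651^2 = 423801 ≡ 2570
504^32 ≡ 2570^2 = 6604900 ≡ 2037
504^64 ≡ 2037^2 = 4149369 ≡ 1451
504^128 ≡ 1451^2 = 2105401 ≡ 1929
227 = 128 + 64 + 32 + 2 + 1, so 504^227 ≡ 1929·1451·2037·1814·504 ≡ 2062 (mod 2683)
2469·2062 = 5091078 ≡ 1427 (mod 2683)
1427 ≡ 1427 (mod 2683), so the signature is genuine.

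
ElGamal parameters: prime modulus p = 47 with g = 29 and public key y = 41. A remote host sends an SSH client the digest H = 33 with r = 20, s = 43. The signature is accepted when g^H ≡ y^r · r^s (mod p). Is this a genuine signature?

genuine

Left side g^H mod p:
29^2 = 841 ≡ 42
29^4 ≡ 42^2 = 1764 ≡ 25
29^8 ≡ 25^2 = 625 ≡ 14
29^16 ≡ 14^2 = 196 ≡ 8
29^32 ≡ 8^2 = 64 ≡ 17
33 = 32 + 1, so 29^33 ≡ 17·29 ≡ 23 (mod 47)
Right side y^r · r^s mod p:
41^2 = 1681 ≡ 36
41^4 ≡ 36^2 = 1296 ≡ 27
41^8 ≡ 27^2 = 729 ≡ 24
41^16 ≡ 24^2 = 576 ≡ 12
20 = 16 + 4, so 41^20 ≡ 12·27 ≡ 42 (mod 47)
20^2 = 400 ≡ 24
20^4 ≡ 24^2 = 576 ≡ 12
20^8 ≡ 12^2 = 144 ≡ 3
20^16 ≡ 3^2 = 9
20^32 ≡ 9^2 = 81 ≡ 34
43 = 32 + 8 + 2 + 1, so 20^43 ≡ 34·3·24·20 ≡ 33 (mod 47)
42·33 = 1386 ≡ 23 (mod 47)
23 ≡ 23 (mod 47), so the signature is genuine.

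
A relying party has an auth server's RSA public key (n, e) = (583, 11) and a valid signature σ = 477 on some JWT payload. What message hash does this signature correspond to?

477

σ^2 ≡ 477^2 = 227529 ≡ 159
σ^4 ≡ 159^2 = 25281 ≡ 212
σ^8 ≡ 212^2 = 44944 ≡ 53
11 = 8 + 2 + 1, so σ^11 ≡ 53·159·477 ≡ 477 (mod 583)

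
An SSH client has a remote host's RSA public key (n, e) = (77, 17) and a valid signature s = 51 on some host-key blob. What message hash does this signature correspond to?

39

s^2 ≡ 51^2 = 2601 ≡ 60
s^4 ≡ 60^2 = 3600 ≡ 58
s^8 ≡ 58^2 = 3364 ≡ 53
s^16 ≡ 53^2 = 2809 ≡ 37
17 = 16 + 1, so s^17 ≡ 37·51 ≡ 39 (mod 77)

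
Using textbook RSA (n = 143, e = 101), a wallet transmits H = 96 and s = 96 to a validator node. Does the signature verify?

verifies

s^2 ≡ 96^2 = 9216 ≡ 64
s^4 ≡ 64^2 = 4096 ≡ 92
s^8 ≡ 92^2 = 8464 ≡ 27
s^16 ≡ 27^2 = 729 ≡ 14
s^32 ≡ 14^2 = 196 ≡ 53
s^64 ≡ 53^2 = 2809 ≡ 92
101 = 64 + 32 + 4 + 1, so s^101 ≡ 92·53·92·96 ≡ 96 (mod 143)
96 = H, so the signature checks out.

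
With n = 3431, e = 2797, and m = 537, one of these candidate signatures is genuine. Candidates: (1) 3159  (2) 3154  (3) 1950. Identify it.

2

Candidate 1: Squares mod 3431: 3159^1≡3159, 3159^2≡1933, 3159^4≡130, 3159^8≡3176, 3159^16≡3267, 3159^32≡2879, 3159^64≡2776, 3159^128≡150, 3159^256≡1914, 3159^512≡2519, 3159^1024≡1442, 3159^2048≡178; 2797 = 2048 + 512 + 128 + 64 + 32 + 8 + 4 + 1, so 3159^2797 ≡ 178·2519·150·2776·2879·3176·130·3159 ≡ 983 (mod 3431)
Candidate 2: Squares mod 3431: 3154^1≡3154, 3154^2≡1247, 3154^4≡766, 3154^8≡55, 3154^16≡3025, 3154^32≡148, 3154^64≡1318, 3154^128≡1038, 3154^256≡110, 3154^512≡1807, 3154^1024≡2368, 3154^2048≡1170; 2797 = 2048 + 512 + 128 + 64 + 32 + 8 + 4 + 1, so 3154^2797 ≡ 1170·1807·1038·1318·148·55·766·3154 ≡ 537 (mod 3431)
  → matches m = 537
Candidate 3: Squares mod 3431: 1950^1≡1950, 1950^2≡952, 1950^4≡520, 1950^8≡2782, 1950^16≡2619, 1950^32≡592, 1950^64≡502, 1950^128≡1541, 1950^256≡429, 1950^512≡2198, 1950^1024≡356, 1950^2048≡3220; 2797 = 2048 + 512 + 128 + 64 + 32 + 8 + 4 + 1, so 1950^2797 ≡ 3220·2198·1541·502·592·2782·520·1950 ≡ 240 (mod 3431)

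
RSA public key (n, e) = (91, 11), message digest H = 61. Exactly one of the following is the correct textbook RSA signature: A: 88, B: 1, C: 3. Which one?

Candidate A: 88^11 mod 91 = 30
Candidate B: 1^11 mod 91 = 1
Candidate C: 3^11 mod 91 = 61
  → matches H = 61

C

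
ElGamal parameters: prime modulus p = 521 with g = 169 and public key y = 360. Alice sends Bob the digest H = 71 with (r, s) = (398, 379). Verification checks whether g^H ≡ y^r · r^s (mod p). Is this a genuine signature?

Left side g^H mod p:
Squares mod 521: 169^1≡169, 169^2≡427, 169^4≡500, 169^8≡441, 169^16≡148, 169^32≡22, 169^64≡484
71 = 64 + 4 + 2 + 1, so 169^71 ≡ 484·500·427·169 ≡ 110 (mod 521)
Right side y^r · r^s mod p:
Squares mod 521: 360^1≡360, 360^2≡392, 360^4≡490, 360^8≡440, 360^16≡309, 360^32≡138, 360^64≡288, 360^128≡105, 360^256≡84
398 = 256 + 128 + 8 + 4 + 2, so 360^398 ≡ 84·105·440·490·392 ≡ 440 (mod 521)
Squares mod 521: 398^1≡398, 398^2≡20, 398^4≡400, 398^8≡53, 398^16≡204, 398^32≡457, 398^64≡449, 398^128≡495, 398^256≡155
379 = 256 + 64 + 32 + 16 + 8 + 2 + 1, so 398^379 ≡ 155·449·457·204·53·20·398 ≡ 4 (mod 521)
440·4 = 1760 ≡ 197 (mod 521)
110 ≠ 197, so verification fails.

forged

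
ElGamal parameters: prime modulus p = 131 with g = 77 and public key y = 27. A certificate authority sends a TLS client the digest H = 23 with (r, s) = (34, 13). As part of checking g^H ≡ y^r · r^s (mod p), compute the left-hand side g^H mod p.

102

77^23 mod 131 = 102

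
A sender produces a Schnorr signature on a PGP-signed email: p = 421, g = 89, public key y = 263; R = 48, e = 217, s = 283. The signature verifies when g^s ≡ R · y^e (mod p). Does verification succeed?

passes

g^s mod p:
89^2 = 7921 ≡ 343
89^4 ≡ 343^2 = 117649 ≡ 190
89^8 ≡ 190^2 = 36100 ≡ 315
89^16 ≡ 315^2 = 99225 ≡ 290
89^32 ≡ 290^2 = 84100 ≡ 321
89^64 ≡ 321^2 = 103041 ≡ 317
89^128 ≡ 317^2 = 100489 ≡ 291
89^256 ≡ 291^2 = 84681 ≡ 60
283 = 256 + 16 + 8 + 2 + 1, so 89^283 ≡ 60·290·315·343·89 ≡ 215 (mod 421)
R · y^e mod p:
263^2 = 69169 ≡ 125
263^4 ≡ 125^2 = 15625 ≡ 48
263^8 ≡ 48^2 = 2304 ≡ 199
263^16 ≡ 199^2 = 39601 ≡ 27
263^32 ≡ 27^2 = 729 ≡ 308
263^64 ≡ 308^2 = 94864 ≡ 139
263^128 ≡ 139^2 = 19321 ≡ 376
217 = 128 + 64 + 16 + 8 + 1, so 263^217 ≡ 376·139·27·199·263 ≡ 329 (mod 421)
48·329 = 15792 ≡ 215 (mod 421)
215 ≡ 215 (mod 421); signature holds.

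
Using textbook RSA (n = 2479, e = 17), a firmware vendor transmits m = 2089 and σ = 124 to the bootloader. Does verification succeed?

Squares mod 2479: σ^1≡124, σ^2≡502, σ^4≡1625, σ^8≡490, σ^16≡2116
17 = 16 + 1, so σ^17 ≡ 2116·124 ≡ 2089 (mod 2479)
2089 = m, so the signature checks out.

passes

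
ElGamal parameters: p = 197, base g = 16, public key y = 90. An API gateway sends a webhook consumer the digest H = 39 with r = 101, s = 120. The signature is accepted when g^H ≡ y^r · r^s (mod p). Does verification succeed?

Left side g^H mod p:
16^2 = 256 ≡ 59
16^4 ≡ 59^2 = 3481 ≡ 132
16^8 ≡ 132^2 = 17424 ≡ 88
16^16 ≡ 88^2 = 7744 ≡ 61
16^32 ≡ 61^2 = 3721 ≡ 175
39 = 32 + 4 + 2 + 1, so 16^39 ≡ 175·132·59·16 ≡ 76 (mod 197)
Right side y^r · r^s mod p:
90^2 = 8100 ≡ 23
90^4 ≡ 23^2 = 529 ≡ 135
90^8 ≡ 135^2 = 18225 ≡ 101
90^16 ≡ 101^2 = 10201 ≡ 154
90^32 ≡ 154^2 = 23716 ≡ 76
90^64 ≡ 76^2 = 5776 ≡ 63
101 = 64 + 32 + 4 + 1, so 90^101 ≡ 63·76·135·90 ≡ 100 (mod 197)
101^2 = 10201 ≡ 154
101^4 ≡ 154^2 = 23716 ≡ 76
101^8 ≡ 76^2 = 5776 ≡ 63
101^16 ≡ 63^2 = 3969 ≡ 29
101^32 ≡ 29^2 = 841 ≡ 53
101^64 ≡ 53^2 = 2809 ≡ 51
120 = 64 + 32 + 16 + 8, so 101^120 ≡ 51·53·29·63 ≡ 182 (mod 197)
100·182 = 18200 ≡ 76 (mod 197)
76 ≡ 76 (mod 197), so the signature is genuine.

passes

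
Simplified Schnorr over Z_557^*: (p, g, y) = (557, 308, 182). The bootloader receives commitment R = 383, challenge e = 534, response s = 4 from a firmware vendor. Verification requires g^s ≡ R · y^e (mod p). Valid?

g^s mod p:
308^4 mod 557 = 198
R · y^e mod p:
182^534 mod 557 = 383
383·383 = 146689 ≡ 198 (mod 557)
198 ≡ 198 (mod 557); signature holds.

yes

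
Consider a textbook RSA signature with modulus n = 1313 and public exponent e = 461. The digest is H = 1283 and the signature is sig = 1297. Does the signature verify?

does not verify

sig^2 ≡ 1297^2 = 1682209 ≡ 256
sig^4 ≡ 256^2 = 65536 ≡ 1199
sig^8 ≡ 1199^2 = 1437601 ≡ 1179
sig^16 ≡ 1179^2 = 1390041 ≡ 887
sig^32 ≡ 887^2 = 786769 ≡ 282
sig^64 ≡ 282^2 = 79524 ≡ 744
sig^128 ≡ 744^2 = 553536 ≡ 763
sig^256 ≡ 763^2 = 582169 ≡ 510
461 = 256 + 128 + 64 + 8 + 4 + 1, so sig^461 ≡ 510·763·744·1179·1199·1297 ≡ 30 (mod 1313)
30 ≠ 1283, so verification fails.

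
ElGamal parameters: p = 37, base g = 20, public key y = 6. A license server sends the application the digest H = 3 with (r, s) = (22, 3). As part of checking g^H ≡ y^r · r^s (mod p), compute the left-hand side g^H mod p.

20^2 = 400 ≡ 30
3 = 2 + 1, so 20^3 ≡ 30·20 ≡ 8 (mod 37)

8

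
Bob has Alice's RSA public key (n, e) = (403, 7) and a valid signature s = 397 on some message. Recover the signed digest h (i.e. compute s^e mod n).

Squares mod 403: s^1≡397, s^2≡36, s^4≡87
7 = 4 + 2 + 1, so s^7 ≡ 87·36·397 ≡ 149 (mod 403)

149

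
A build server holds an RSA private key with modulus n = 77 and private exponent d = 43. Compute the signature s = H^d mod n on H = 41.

H^43 mod 77 = 6

6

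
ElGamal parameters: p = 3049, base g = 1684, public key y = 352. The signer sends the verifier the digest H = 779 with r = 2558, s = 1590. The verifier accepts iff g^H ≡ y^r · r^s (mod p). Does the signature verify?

does not verify

Left side g^H mod p:
1684^779 mod 3049 = 2641
Right side y^r · r^s mod p:
352^2558 mod 3049 = 1084
2558^1590 mod 3049 = 1846
1084·1846 = 2001064 ≡ 920 (mod 3049)
2641 ≠ 920, so verification fails.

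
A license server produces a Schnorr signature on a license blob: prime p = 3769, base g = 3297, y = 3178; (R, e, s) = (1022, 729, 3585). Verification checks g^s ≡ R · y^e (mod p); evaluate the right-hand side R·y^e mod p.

2053

3178^2 = 10099684 ≡ 2533
3178^4 ≡ 2533^2 = 6416089 ≡ 1251
3178^8 ≡ 1251^2 = 1565001 ≡ 866
3178^16 ≡ 866^2 = 749956 ≡ 3694
3178^32 ≡ 3694^2 = 13645636 ≡ 1856
3178^64 ≡ 1856^2 = 3444736 ≡ 3639
3178^128 ≡ 3639^2 = 13242321 ≡ 1824
3178^256 ≡ 1824^2 = 3326976 ≡ 2718
3178^512 ≡ 2718^2 = 7387524 ≡ 284
729 = 512 + 128 + 64 + 16 + 8 + 1, so 3178^729 ≡ 284·1824·3639·3694·866·3178 ≡ 1798 (mod 3769)
R · y^e ≡ 1022·1798 = 1837556 ≡ 2053 (mod 3769)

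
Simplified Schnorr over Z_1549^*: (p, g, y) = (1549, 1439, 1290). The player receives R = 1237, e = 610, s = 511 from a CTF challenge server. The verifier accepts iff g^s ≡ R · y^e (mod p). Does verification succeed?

g^s mod p:
Squares mod 1549: 1439^1≡1439, 1439^2≡1257, 1439^4≡69, 1439^8≡114, 1439^16≡604, 1439^32≡801, 1439^64≡315, 1439^128≡89, 1439^256≡176
511 = 256 + 128 + 64 + 32 + 16 + 8 + 4 + 2 + 1, so 1439^511 ≡ 176·89·315·801·604·114·69·1257·1439 ≡ 338 (mod 1549)
R · y^e mod p:
Squares mod 1549: 1290^1≡1290, 1290^2≡474, 1290^4≡71, 1290^8≡394, 1290^16≡336, 1290^32≡1368, 1290^64≡232, 1290^128≡1158, 1290^256≡1079, 1290^512≡942
610 = 512 + 64 + 32 + 2, so 1290^610 ≡ 942·232·1368·474 ≡ 1232 (mod 1549)
1237·1232 = 1523984 ≡ 1317 (mod 1549)
338 ≠ 1317; the check fails.

fails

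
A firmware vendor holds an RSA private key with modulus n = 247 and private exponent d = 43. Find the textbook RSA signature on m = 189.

227

Squares mod 247: m^1≡189, m^2≡153, m^4≡191, m^8≡172, m^16≡191, m^32≡172
43 = 32 + 8 + 2 + 1, so m^43 ≡ 172·172·153·189 ≡ 227 (mod 247)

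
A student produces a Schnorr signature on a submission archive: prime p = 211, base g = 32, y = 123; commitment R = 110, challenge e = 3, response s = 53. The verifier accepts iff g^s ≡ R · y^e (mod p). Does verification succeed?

g^s mod p:
Squares mod 211: 32^1≡32, 32^2≡180, 32^4≡117, 32^8≡185, 32^16≡43, 32^32≡161
53 = 32 + 16 + 4 + 1, so 32^53 ≡ 161·43·117·32 ≡ 50 (mod 211)
R · y^e mod p:
Squares mod 211: 123^1≡123, 123^2≡148
3 = 2 + 1, so 123^3 ≡ 148·123 ≡ 58 (mod 211)
110·58 = 6380 ≡ 50 (mod 211)
50 ≡ 50 (mod 211); signature holds.

passes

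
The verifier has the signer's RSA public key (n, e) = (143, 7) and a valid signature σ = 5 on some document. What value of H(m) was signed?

Squares mod 143: σ^1≡5, σ^2≡25, σ^4≡53
7 = 4 + 2 + 1, so σ^7 ≡ 53·25·5 ≡ 47 (mod 143)

47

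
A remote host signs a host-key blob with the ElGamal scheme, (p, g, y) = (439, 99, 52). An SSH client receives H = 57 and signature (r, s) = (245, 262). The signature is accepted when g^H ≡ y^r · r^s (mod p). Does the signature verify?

Left side g^H mod p:
99^2 = 9801 ≡ 143
99^4 ≡ 143^2 = 20449 ≡ 255
99^8 ≡ 255^2 = 65025 ≡ 53
99^16 ≡ 53^2 = 2809 ≡ 175
99^32 ≡ 175^2 = 30625 ≡ 334
57 = 32 + 16 + 8 + 1, so 99^57 ≡ 334·175·53·99 ≡ 433 (mod 439)
Right side y^r · r^s mod p:
52^2 = 2704 ≡ 70
52^4 ≡ 70^2 = 4900 ≡ 71
52^8 ≡ 71^2 = 5041 ≡ 212
52^16 ≡ 212^2 = 44944 ≡ 166
52^32 ≡ 166^2 = 27556 ≡ 338
52^64 ≡ 338^2 = 114244 ≡ 104
52^128 ≡ 104^2 = 10816 ≡ 280
245 = 128 + 64 + 32 + 16 + 4 + 1, so 52^245 ≡ 280·104·338·166·71·52 ≡ 211 (mod 439)
245^2 = 60025 ≡ 321
245^4 ≡ 321^2 = 103041 ≡ 315
245^8 ≡ 315^2 = 99225 ≡ 11
245^16 ≡ 11^2 = 121
245^32 ≡ 121^2 = 14641 ≡ 154
245^64 ≡ 154^2 = 23716 ≡ 10
245^128 ≡ 10^2 = 100
245^256 ≡ 100^2 = 10000 ≡ 342
262 = 256 + 4 + 2, so 245^262 ≡ 342·315·321 ≡ 422 (mod 439)
211·422 = 89042 ≡ 364 (mod 439)
433 ≠ 364, so verification fails.

does not verify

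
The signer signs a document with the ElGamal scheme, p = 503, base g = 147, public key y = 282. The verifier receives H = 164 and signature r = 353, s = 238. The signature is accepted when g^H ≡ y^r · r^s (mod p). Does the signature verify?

does not verify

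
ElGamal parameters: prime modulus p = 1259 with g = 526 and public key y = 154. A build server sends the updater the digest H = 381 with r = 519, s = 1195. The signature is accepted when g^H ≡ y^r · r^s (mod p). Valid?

no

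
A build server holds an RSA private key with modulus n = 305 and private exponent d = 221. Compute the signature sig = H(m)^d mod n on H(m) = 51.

Squares mod 305: (H(m))^1≡51, (H(m))^2≡161, (H(m))^4≡301, (H(m))^8≡16, (H(m))^16≡256, (H(m))^32≡266, (H(m))^64≡301, (H(m))^128≡16
221 = 128 + 64 + 16 + 8 + 4 + 1, so (H(m))^221 ≡ 16·301·256·16·301·51 ≡ 201 (mod 305)

201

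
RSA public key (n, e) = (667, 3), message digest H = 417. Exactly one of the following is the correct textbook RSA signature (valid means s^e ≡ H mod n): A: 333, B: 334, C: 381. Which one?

B

Candidate A: Squares mod 667: 333^1≡333, 333^2≡167; 3 = 2 + 1, so 333^3 ≡ 167·333 ≡ 250 (mod 667)
Candidate B: Squares mod 667: 334^1≡334, 334^2≡167; 3 = 2 + 1, so 334^3 ≡ 167·334 ≡ 417 (mod 667)
  → matches H = 417
Candidate C: Squares mod 667: 381^1≡381, 381^2≡422; 3 = 2 + 1, so 381^3 ≡ 422·381 ≡ 35 (mod 667)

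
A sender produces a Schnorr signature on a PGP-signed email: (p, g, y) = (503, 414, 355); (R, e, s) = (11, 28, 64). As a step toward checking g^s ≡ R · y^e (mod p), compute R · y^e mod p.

3

Squares mod 503: 355^1≡355, 355^2≡275, 355^4≡175, 355^8≡445, 355^16≡346
28 = 16 + 8 + 4, so 355^28 ≡ 346·445·175 ≡ 46 (mod 503)
R · y^e ≡ 11·46 = 506 ≡ 3 (mod 503)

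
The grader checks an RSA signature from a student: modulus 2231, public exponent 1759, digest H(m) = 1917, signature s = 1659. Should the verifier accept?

accept

Squares mod 2231: s^1≡1659, s^2≡1458, s^4≡1852, s^8≡857, s^16≡450, s^32≡1710, s^64≡1490, s^128≡255, s^256≡326, s^512≡1419, s^1024≡1199
1759 = 1024 + 512 + 128 + 64 + 16 + 8 + 4 + 2 + 1, so s^1759 ≡ 1199·1419·255·1490·450·857·1852·1458·1659 ≡ 1917 (mod 2231)
1917 = H(m), so the signature checks out.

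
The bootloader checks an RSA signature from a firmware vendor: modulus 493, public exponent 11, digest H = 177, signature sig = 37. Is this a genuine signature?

genuine

sig^2 ≡ 37^2 = 1369 ≡ 383
sig^4 ≡ 383^2 = 146689 ≡ 268
sig^8 ≡ 268^2 = 71824 ≡ 339
11 = 8 + 2 + 1, so sig^11 ≡ 339·383·37 ≡ 177 (mod 493)
sig^11 mod 493 = 177 matches H.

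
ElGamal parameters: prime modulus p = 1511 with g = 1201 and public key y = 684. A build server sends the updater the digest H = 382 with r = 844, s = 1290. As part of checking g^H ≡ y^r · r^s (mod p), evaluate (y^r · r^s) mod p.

1177

684^2 = 467856 ≡ 957
684^4 ≡ 957^2 = 915849 ≡ 183
684^8 ≡ 183^2 = 33489 ≡ 247
684^16 ≡ 247^2 = 61009 ≡ 569
684^32 ≡ 569^2 = 323761 ≡ 407
684^64 ≡ 407^2 = 165649 ≡ 950
684^128 ≡ 950^2 = 902500 ≡ 433
684^256 ≡ 433^2 = 187489 ≡ 125
684^512 ≡ 125^2 = 15625 ≡ 515
844 = 512 + 256 + 64 + 8 + 4, so 684^844 ≡ 515·125·950·247·183 ≡ 1400 (mod 1511)
844^2 = 712336 ≡ 655
844^4 ≡ 655^2 = 429025 ≡ 1412
844^8 ≡ 1412^2 = 1993744 ≡ 735
844^16 ≡ 735^2 = 540225 ≡ 798
844^32 ≡ 798^2 = 636804 ≡ 673
844^64 ≡ 673^2 = 452929 ≡ 1140
844^128 ≡ 1140^2 = 1299600 ≡ 140
844^256 ≡ 140^2 = 19600 ≡ 1468
844^512 ≡ 1468^2 = 2155024 ≡ 338
844^1024 ≡ 338^2 = 114244 ≡ 919
1290 = 1024 + 256 + 8 + 2, so 844^1290 ≡ 919·1468·735·655 ≡ 425 (mod 1511)
y^r · r^s ≡ 1400·425 = 595000 ≡ 1177 (mod 1511)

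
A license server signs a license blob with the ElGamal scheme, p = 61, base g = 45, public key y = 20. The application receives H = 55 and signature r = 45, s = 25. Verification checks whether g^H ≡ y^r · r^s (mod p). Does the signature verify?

verifies

Left side g^H mod p:
Squares mod 61: 45^1≡45, 45^2≡12, 45^4≡22, 45^8≡57, 45^16≡16, 45^32≡12
55 = 32 + 16 + 4 + 2 + 1, so 45^55 ≡ 12·16·22·12·45 ≡ 48 (mod 61)
Right side y^r · r^s mod p:
Squares mod 61: 20^1≡20, 20^2≡34, 20^4≡58, 20^8≡9, 20^16≡20, 20^32≡34
45 = 32 + 8 + 4 + 1, so 20^45 ≡ 34·9·58·20 ≡ 1 (mod 61)
Squares mod 61: 45^1≡45, 45^2≡12, 45^4≡22, 45^8≡57, 45^16≡16
25 = 16 + 8 + 1, so 45^25 ≡ 16·57·45 ≡ 48 (mod 61)
1·48 = 48 ≡ 48 (mod 61)
48 ≡ 48 (mod 61), so the signature is genuine.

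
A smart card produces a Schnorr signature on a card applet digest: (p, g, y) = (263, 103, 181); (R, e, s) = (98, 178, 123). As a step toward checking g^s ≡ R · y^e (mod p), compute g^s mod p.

26

103^2 = 10609 ≡ 89
103^4 ≡ 89^2 = 7921 ≡ 31
103^8 ≡ 31^2 = 961 ≡ 172
103^16 ≡ 172^2 = 29584 ≡ 128
103^32 ≡ 128^2 = 16384 ≡ 78
103^64 ≡ 78^2 = 6084 ≡ 35
123 = 64 + 32 + 16 + 8 + 2 + 1, so 103^123 ≡ 35·78·128·172·89·103 ≡ 26 (mod 263)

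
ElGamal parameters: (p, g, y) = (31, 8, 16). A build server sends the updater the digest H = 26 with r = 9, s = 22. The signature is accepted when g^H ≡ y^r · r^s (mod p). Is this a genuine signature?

forged

Left side g^H mod p:
Squares mod 31: 8^1≡8, 8^2≡2, 8^4≡4, 8^8≡16, 8^16≡8
26 = 16 + 8 + 2, so 8^26 ≡ 8·16·2 ≡ 8 (mod 31)
Right side y^r · r^s mod p:
Squares mod 31: 16^1≡16, 16^2≡8, 16^4≡2, 16^8≡4
9 = 8 + 1, so 16^9 ≡ 4·16 ≡ 2 (mod 31)
Squares mod 31: 9^1≡9, 9^2≡19, 9^4≡20, 9^8≡28, 9^16≡9
22 = 16 + 4 + 2, so 9^22 ≡ 9·20·19 ≡ 10 (mod 31)
2·10 = 20 ≡ 20 (mod 31)
8 ≠ 20, so verification fails.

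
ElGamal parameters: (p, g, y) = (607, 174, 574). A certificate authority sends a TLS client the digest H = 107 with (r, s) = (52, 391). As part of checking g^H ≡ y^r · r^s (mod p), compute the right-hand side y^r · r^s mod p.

574^2 = 329476 ≡ 482
574^4 ≡ 482^2 = 232324 ≡ 450
574^8 ≡ 450^2 = 202500 ≡ 369
574^16 ≡ 369^2 = 136161 ≡ 193
574^32 ≡ 193^2 = 37249 ≡ 222
52 = 32 + 16 + 4, so 574^52 ≡ 222·193·450 ≡ 559 (mod 607)
52^2 = 2704 ≡ 276
52^4 ≡ 276^2 = 76176 ≡ 301
52^8 ≡ 301^2 = 90601 ≡ 158
52^16 ≡ 158^2 = 24964 ≡ 77
52^32 ≡ 77^2 = 5929 ≡ 466
52^64 ≡ 466^2 = 217156 ≡ 457
52^128 ≡ 457^2 = 208849 ≡ 41
52^256 ≡ 41^2 = 1681 ≡ 467
391 = 256 + 128 + 4 + 2 + 1, so 52^391 ≡ 467·41·301·276·52 ≡ 349 (mod 607)
y^r · r^s ≡ 559·349 = 195091 ≡ 244 (mod 607)

244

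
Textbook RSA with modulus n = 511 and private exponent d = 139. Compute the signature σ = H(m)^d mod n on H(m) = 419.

6

Squares mod 511: (H(m))^1≡419, (H(m))^2≡288, (H(m))^4≡162, (H(m))^8≡183, (H(m))^16≡274, (H(m))^32≡470, (H(m))^64≡148, (H(m))^128≡442
139 = 128 + 8 + 2 + 1, so (H(m))^139 ≡ 442·183·288·419 ≡ 6 (mod 511)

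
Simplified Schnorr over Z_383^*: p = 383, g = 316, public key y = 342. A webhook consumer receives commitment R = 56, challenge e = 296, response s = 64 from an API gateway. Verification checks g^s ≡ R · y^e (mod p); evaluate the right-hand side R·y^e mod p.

Squares mod 383: 342^1≡342, 342^2≡149, 342^4≡370, 342^8≡169, 342^16≡219, 342^32≡86, 342^64≡119, 342^128≡373, 342^256≡100
296 = 256 + 32 + 8, so 342^296 ≡ 100·86·169 ≡ 298 (mod 383)
R · y^e ≡ 56·298 = 16688 ≡ 219 (mod 383)

219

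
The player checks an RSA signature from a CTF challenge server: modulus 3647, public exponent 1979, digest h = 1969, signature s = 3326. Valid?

s^2 ≡ 3326^2 = 11062276 ≡ 925
s^4 ≡ 925^2 = 855625 ≡ 2227
s^8 ≡ 2227^2 = 4959529 ≡ 3256
s^16 ≡ 3256^2 = 10601536 ≡ 3354
s^32 ≡ 3354^2 = 11249316 ≡ 1968
s^64 ≡ 1968^2 = 3873024 ≡ 3557
s^128 ≡ 3557^2 = 12652249 ≡ 806
s^256 ≡ 806^2 = 649636 ≡ 470
s^512 ≡ 470^2 = 220900 ≡ 2080
s^1024 ≡ 2080^2 = 4326400 ≡ 1058
1979 = 1024 + 512 + 256 + 128 + 32 + 16 + 8 + 2 + 1, so s^1979 ≡ 1058·2080·470·806·1968·3354·3256·925·3326 ≡ 512 (mod 3647)
The recovered value 512 does not match the digest 1969.

no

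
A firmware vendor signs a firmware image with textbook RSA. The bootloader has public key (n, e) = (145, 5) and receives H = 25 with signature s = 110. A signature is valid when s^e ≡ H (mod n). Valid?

s^2 ≡ 110^2 = 12100 ≡ 65
s^4 ≡ 65^2 = 4225 ≡ 20
5 = 4 + 1, so s^5 ≡ 20·110 ≡ 25 (mod 145)
25 = H, so the signature checks out.

yes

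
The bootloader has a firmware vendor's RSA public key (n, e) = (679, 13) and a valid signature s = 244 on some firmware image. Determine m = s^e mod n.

629

s^2 ≡ 244^2 = 59536 ≡ 463
s^4 ≡ 463^2 = 214369 ≡ 484
s^8 ≡ 484^2 = 234256 ≡ 1
13 = 8 + 4 + 1, so s^13 ≡ 1·484·244 ≡ 629 (mod 679)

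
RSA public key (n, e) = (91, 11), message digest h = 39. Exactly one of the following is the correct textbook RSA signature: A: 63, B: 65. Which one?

B

Candidate A: Squares mod 91: 63^1≡63, 63^2≡56, 63^4≡42, 63^8≡35; 11 = 8 + 2 + 1, so 63^11 ≡ 35·56·63 ≡ 84 (mod 91)
Candidate B: Squares mod 91: 65^1≡65, 65^2≡39, 65^4≡65, 65^8≡39; 11 = 8 + 2 + 1, so 65^11 ≡ 39·39·65 ≡ 39 (mod 91)
  → matches h = 39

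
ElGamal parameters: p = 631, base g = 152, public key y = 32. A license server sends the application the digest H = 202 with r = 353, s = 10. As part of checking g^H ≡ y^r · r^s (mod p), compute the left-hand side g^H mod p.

152^2 = 23104 ≡ 388
152^4 ≡ 388^2 = 150544 ≡ 366
152^8 ≡ 366^2 = 133956 ≡ 184
152^16 ≡ 184^2 = 33856 ≡ 413
152^32 ≡ 413^2 = 170569 ≡ 199
152^64 ≡ 199^2 = 39601 ≡ 479
152^128 ≡ 479^2 = 229441 ≡ 388
202 = 128 + 64 + 8 + 2, so 152^202 ≡ 388·479·184·388 ≡ 425 (mod 631)

425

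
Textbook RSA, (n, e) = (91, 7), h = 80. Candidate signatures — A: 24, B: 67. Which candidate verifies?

Candidate A: 24^2 = 576 ≡ 30; 24^4 ≡ 30^2 = 900 ≡ 81; 7 = 4 + 2 + 1, so 24^7 ≡ 81·30·24 ≡ 80 (mod 91)
  → matches h = 80
Candidate B: 67^2 = 4489 ≡ 30; 67^4 ≡ 30^2 = 900 ≡ 81; 7 = 4 + 2 + 1, so 67^7 ≡ 81·30·67 ≡ 11 (mod 91)

A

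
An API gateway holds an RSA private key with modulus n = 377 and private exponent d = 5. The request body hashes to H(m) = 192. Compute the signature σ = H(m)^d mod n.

160

(H(m))^2 ≡ 192^2 = 36864 ≡ 295
(H(m))^4 ≡ 295^2 = 87025 ≡ 315
5 = 4 + 1, so (H(m))^5 ≡ 315·192 ≡ 160 (mod 377)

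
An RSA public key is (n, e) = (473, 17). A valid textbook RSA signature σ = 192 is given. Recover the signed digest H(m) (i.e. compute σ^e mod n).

σ^2 ≡ 192^2 = 36864 ≡ 443
σ^4 ≡ 443^2 = 196249 ≡ 427
σ^8 ≡ 427^2 = 182329 ≡ 224
σ^16 ≡ 224^2 = 50176 ≡ 38
17 = 16 + 1, so σ^17 ≡ 38·192 ≡ 201 (mod 473)

201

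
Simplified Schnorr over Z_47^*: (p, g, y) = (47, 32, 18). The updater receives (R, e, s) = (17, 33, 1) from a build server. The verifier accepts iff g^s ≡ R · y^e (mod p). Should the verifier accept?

g^s mod p:
32^1 mod 47 = 32
R · y^e mod p:
18^2 = 324 ≡ 42
18^4 ≡ 42^2 = 1764 ≡ 25
18^8 ≡ 25^2 = 625 ≡ 14
18^16 ≡ 14^2 = 196 ≡ 8
18^32 ≡ 8^2 = 64 ≡ 17
33 = 32 + 1, so 18^33 ≡ 17·18 ≡ 24 (mod 47)
17·24 = 408 ≡ 32 (mod 47)
32 ≡ 32 (mod 47); signature holds.

accept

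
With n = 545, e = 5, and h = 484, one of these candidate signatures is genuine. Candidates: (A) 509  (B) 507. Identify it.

Candidate A: 509^5 mod 545 = 484
  → matches h = 484
Candidate B: 507^5 mod 545 = 202

A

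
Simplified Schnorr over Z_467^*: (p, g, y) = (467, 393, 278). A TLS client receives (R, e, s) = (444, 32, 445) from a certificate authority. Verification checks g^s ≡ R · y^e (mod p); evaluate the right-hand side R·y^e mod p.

20

Squares mod 467: 278^1≡278, 278^2≡229, 278^4≡137, 278^8≡89, 278^16≡449, 278^32≡324
278^32 ≡ 324 (mod 467)
R · y^e ≡ 444·324 = 143856 ≡ 20 (mod 467)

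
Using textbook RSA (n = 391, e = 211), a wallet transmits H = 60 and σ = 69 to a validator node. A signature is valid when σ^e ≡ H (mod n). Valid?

no

Squares mod 391: σ^1≡69, σ^2≡69, σ^4≡69, σ^8≡69, σ^16≡69, σ^32≡69, σ^64≡69, σ^128≡69
211 = 128 + 64 + 16 + 2 + 1, so σ^211 ≡ 69·69·69·69·69 ≡ 69 (mod 391)
The recovered value 69 does not match the digest 60.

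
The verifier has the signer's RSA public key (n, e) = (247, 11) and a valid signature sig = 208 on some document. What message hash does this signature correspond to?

Squares mod 247: sig^1≡208, sig^2≡39, sig^4≡39, sig^8≡39
11 = 8 + 2 + 1, so sig^11 ≡ 39·39·208 ≡ 208 (mod 247)

208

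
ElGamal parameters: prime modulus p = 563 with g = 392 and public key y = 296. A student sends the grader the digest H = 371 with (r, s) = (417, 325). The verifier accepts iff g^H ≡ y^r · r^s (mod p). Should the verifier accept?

reject

Left side g^H mod p:
392^2 = 153664 ≡ 528
392^4 ≡ 528^2 = 278784 ≡ 99
392^8 ≡ 99^2 = 9801 ≡ 230
392^16 ≡ 230^2 = 52900 ≡ 541
392^32 ≡ 541^2 = 292681 ≡ 484
392^64 ≡ 484^2 = 234256 ≡ 48
392^128 ≡ 48^2 = 2304 ≡ 52
392^256 ≡ 52^2 = 2704 ≡ 452
371 = 256 + 64 + 32 + 16 + 2 + 1, so 392^371 ≡ 452·48·484·541·528·392 ≡ 500 (mod 563)
Right side y^r · r^s mod p:
296^2 = 87616 ≡ 351
296^4 ≡ 351^2 = 123201 ≡ 467
296^8 ≡ 467^2 = 218089 ≡ 208
296^16 ≡ 208^2 = 43264 ≡ 476
296^32 ≡ 476^2 = 226576 ≡ 250
296^64 ≡ 250^2 = 62500 ≡ 7
296^128 ≡ 7^2 = 49
296^256 ≡ 49^2 = 2401 ≡ 149
417 = 256 + 128 + 32 + 1, so 296^417 ≡ 149·49·250·296 ≡ 58 (mod 563)
417^2 = 173889 ≡ 485
417^4 ≡ 485^2 = 235225 ≡ 454
417^8 ≡ 454^2 = 206116 ≡ 58
417^16 ≡ 58^2 = 3364 ≡ 549
417^32 ≡ 549^2 = 301401 ≡ 196
417^64 ≡ 196^2 = 38416 ≡ 132
417^128 ≡ 132^2 = 17424 ≡ 534
417^256 ≡ 534^2 = 285156 ≡ 278
325 = 256 + 64 + 4 + 1, so 417^325 ≡ 278·132·454·417 ≡ 512 (mod 563)
58·512 = 29696 ≡ 420 (mod 563)
500 ≠ 420, so verification fails.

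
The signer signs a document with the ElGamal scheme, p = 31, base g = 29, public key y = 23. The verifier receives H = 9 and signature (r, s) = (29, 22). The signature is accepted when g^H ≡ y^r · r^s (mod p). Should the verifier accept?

accept

Left side g^H mod p:
Squares mod 31: 29^1≡29, 29^2≡4, 29^4≡16, 29^8≡8
9 = 8 + 1, so 29^9 ≡ 8·29 ≡ 15 (mod 31)
Right side y^r · r^s mod p:
Squares mod 31: 23^1≡23, 23^2≡2, 23^4≡4, 23^8≡16, 23^16≡8
29 = 16 + 8 + 4 + 1, so 23^29 ≡ 8·16·4·23 ≡ 27 (mod 31)
Squares mod 31: 29^1≡29, 29^2≡4, 29^4≡16, 29^8≡8, 29^16≡2
22 = 16 + 4 + 2, so 29^22 ≡ 2·16·4 ≡ 4 (mod 31)
27·4 = 108 ≡ 15 (mod 31)
15 ≡ 15 (mod 31), so the signature is genuine.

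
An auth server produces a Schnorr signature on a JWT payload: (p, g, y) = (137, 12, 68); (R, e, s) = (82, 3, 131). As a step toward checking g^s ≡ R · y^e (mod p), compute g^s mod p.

24

Squares mod 137: 12^1≡12, 12^2≡7, 12^4≡49, 12^8≡72, 12^16≡115, 12^32≡73, 12^64≡123, 12^128≡59
131 = 128 + 2 + 1, so 12^131 ≡ 59·7·12 ≡ 24 (mod 137)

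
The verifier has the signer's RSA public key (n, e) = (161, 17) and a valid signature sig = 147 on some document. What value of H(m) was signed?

sig^2 ≡ 147^2 = 21609 ≡ 35
sig^4 ≡ 35^2 = 1225 ≡ 98
sig^8 ≡ 98^2 = 9604 ≡ 105
sig^16 ≡ 105^2 = 11025 ≡ 77
17 = 16 + 1, so sig^17 ≡ 77·147 ≡ 49 (mod 161)

49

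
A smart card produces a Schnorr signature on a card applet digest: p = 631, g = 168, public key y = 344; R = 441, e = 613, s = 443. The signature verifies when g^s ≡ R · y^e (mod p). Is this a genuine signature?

genuine

g^s mod p:
Squares mod 631: 168^1≡168, 168^2≡460, 168^4≡215, 168^8≡162, 168^16≡373, 168^32≡309, 168^64≡200, 168^128≡247, 168^256≡433
443 = 256 + 128 + 32 + 16 + 8 + 2 + 1, so 168^443 ≡ 433·247·309·373·162·460·168 ≡ 247 (mod 631)
R · y^e mod p:
Squares mod 631: 344^1≡344, 344^2≡339, 344^4≡79, 344^8≡562, 344^16≡344, 344^32≡339, 344^64≡79, 344^128≡562, 344^256≡344, 344^512≡339
613 = 512 + 64 + 32 + 4 + 1, so 344^613 ≡ 339·79·339·79·344 ≡ 188 (mod 631)
441·188 = 82908 ≡ 247 (mod 631)
247 ≡ 247 (mod 631); signature holds.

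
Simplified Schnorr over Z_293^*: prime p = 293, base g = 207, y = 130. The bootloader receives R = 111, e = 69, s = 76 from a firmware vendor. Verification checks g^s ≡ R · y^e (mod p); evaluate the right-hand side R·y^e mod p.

130^69 mod 293 = 3
R · y^e ≡ 111·3 = 333 ≡ 40 (mod 293)

40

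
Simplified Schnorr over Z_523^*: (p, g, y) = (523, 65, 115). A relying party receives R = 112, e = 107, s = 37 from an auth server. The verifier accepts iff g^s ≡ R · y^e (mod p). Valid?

yes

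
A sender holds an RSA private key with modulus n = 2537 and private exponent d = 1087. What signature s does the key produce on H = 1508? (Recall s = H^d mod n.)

H^2 ≡ 1508^2 = 2274064 ≡ 912
H^4 ≡ 912^2 = 831744 ≡ 2145
H^8 ≡ 2145^2 = 4601025 ≡ 1444
H^16 ≡ 1444^2 = 2085136 ≡ 2259
H^32 ≡ 2259^2 = 5103081 ≡ 1174
H^64 ≡ 1174^2 = 1378276 ≡ 685
H^128 ≡ 685^2 = 469225 ≡ 2417
H^256 ≡ 2417^2 = 5841889 ≡ 1715
H^512 ≡ 1715^2 = 2941225 ≡ 842
H^1024 ≡ 842^2 = 708964 ≡ 1141
1087 = 1024 + 32 + 16 + 8 + 4 + 2 + 1, so H^1087 ≡ 1141·1174·2259·1444·2145·912·1508 ≡ 880 (mod 2537)

880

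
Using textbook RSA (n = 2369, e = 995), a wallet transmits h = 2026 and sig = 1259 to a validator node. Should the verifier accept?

reject

sig^995 mod 2369 = 343
343 ≠ 2026, so verification fails.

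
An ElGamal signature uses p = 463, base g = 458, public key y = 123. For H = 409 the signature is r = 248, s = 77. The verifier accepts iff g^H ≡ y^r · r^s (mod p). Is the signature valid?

valid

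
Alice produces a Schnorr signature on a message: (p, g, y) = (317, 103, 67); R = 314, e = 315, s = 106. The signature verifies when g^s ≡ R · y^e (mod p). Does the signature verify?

does not verify

g^s mod p:
103^2 = 10609 ≡ 148
103^4 ≡ 148^2 = 21904 ≡ 31
103^8 ≡ 31^2 = 961 ≡ 10
103^16 ≡ 10^2 = 100
103^32 ≡ 100^2 = 10000 ≡ 173
103^64 ≡ 173^2 = 29929 ≡ 131
106 = 64 + 32 + 8 + 2, so 103^106 ≡ 131·173·10·148 ≡ 104 (mod 317)
R · y^e mod p:
67^2 = 4489 ≡ 51
67^4 ≡ 51^2 = 2601 ≡ 65
67^8 ≡ 65^2 = 4225 ≡ 104
67^16 ≡ 104^2 = 10816 ≡ 38
67^32 ≡ 38^2 = 1444 ≡ 176
67^64 ≡ 176^2 = 30976 ≡ 227
67^128 ≡ 227^2 = 51529 ≡ 175
67^256 ≡ 175^2 = 30625 ≡ 193
315 = 256 + 32 + 16 + 8 + 2 + 1, so 67^315 ≡ 193·176·38·104·51·67 ≡ 194 (mod 317)
314·194 = 60916 ≡ 52 (mod 317)
104 ≠ 52; the check fails.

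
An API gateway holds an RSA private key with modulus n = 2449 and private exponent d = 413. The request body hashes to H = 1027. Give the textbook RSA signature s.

1738

H^2 ≡ 1027^2 = 1054729 ≡ 1659
H^4 ≡ 1659^2 = 2752281 ≡ 2054
H^8 ≡ 2054^2 = 4218916 ≡ 1738
H^16 ≡ 1738^2 = 3020644 ≡ 1027
H^32 ≡ 1027^2 = 1054729 ≡ 1659
H^64 ≡ 1659^2 = 2752281 ≡ 2054
H^128 ≡ 2054^2 = 4218916 ≡ 1738
H^256 ≡ 1738^2 = 3020644 ≡ 1027
413 = 256 + 128 + 16 + 8 + 4 + 1, so H^413 ≡ 1027·1738·1027·1738·2054·1027 ≡ 1738 (mod 2449)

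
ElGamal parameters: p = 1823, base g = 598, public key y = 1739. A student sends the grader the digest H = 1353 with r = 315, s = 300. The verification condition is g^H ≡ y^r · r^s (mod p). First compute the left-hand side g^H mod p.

598^2 = 357604 ≡ 296
598^4 ≡ 296^2 = 87616 ≡ 112
598^8 ≡ 112^2 = 12544 ≡ 1606
598^16 ≡ 1606^2 = 2579236 ≡ 1514
598^32 ≡ 1514^2 = 2292196 ≡ 685
598^64 ≡ 685^2 = 469225 ≡ 714
598^128 ≡ 714^2 = 509796 ≡ 1179
598^256 ≡ 1179^2 = 1390041 ≡ 915
598^512 ≡ 915^2 = 837225 ≡ 468
598^1024 ≡ 468^2 = 219024 ≡ 264
1353 = 1024 + 256 + 64 + 8 + 1, so 598^1353 ≡ 264·915·714·1606·598 ≡ 1288 (mod 1823)

1288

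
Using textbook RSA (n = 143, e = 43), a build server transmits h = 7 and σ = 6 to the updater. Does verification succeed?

passes

σ^2 ≡ 6^2 = 36
σ^4 ≡ 36^2 = 1296 ≡ 9
σ^8 ≡ 9^2 = 81
σ^16 ≡ 81^2 = 6561 ≡ 126
σ^32 ≡ 126^2 = 15876 ≡ 3
43 = 32 + 8 + 2 + 1, so σ^43 ≡ 3·81·36·6 ≡ 7 (mod 143)
Since 7 equals the digest 7, verification succeeds.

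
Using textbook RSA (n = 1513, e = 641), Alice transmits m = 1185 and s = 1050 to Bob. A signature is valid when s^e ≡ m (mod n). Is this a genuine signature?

forged

s^2 ≡ 1050^2 = 1102500 ≡ 1036
s^4 ≡ 1036^2 = 1073296 ≡ 579
s^8 ≡ 579^2 = 335241 ≡ 868
s^16 ≡ 868^2 = 753424 ≡ 1463
s^32 ≡ 1463^2 = 2140369 ≡ 987
s^64 ≡ 987^2 = 974169 ≡ 1310
s^128 ≡ 1310^2 = 1716100 ≡ 358
s^256 ≡ 358^2 = 128164 ≡ 1072
s^512 ≡ 1072^2 = 1149184 ≡ 817
641 = 512 + 128 + 1, so s^641 ≡ 817·358·1050 ≡ 47 (mod 1513)
The recovered value 47 does not match the digest 1185.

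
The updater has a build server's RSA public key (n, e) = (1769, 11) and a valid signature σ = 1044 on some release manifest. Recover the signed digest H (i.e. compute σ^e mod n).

580

Squares mod 1769: σ^1≡1044, σ^2≡232, σ^4≡754, σ^8≡667
11 = 8 + 2 + 1, so σ^11 ≡ 667·232·1044 ≡ 580 (mod 1769)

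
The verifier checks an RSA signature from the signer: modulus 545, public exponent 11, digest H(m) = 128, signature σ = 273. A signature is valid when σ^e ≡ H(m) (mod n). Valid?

no

σ^11 mod 545 = 417
The recovered value 417 does not match the digest 128.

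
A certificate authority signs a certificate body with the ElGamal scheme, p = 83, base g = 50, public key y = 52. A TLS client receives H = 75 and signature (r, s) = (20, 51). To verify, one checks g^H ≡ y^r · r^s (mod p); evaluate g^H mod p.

22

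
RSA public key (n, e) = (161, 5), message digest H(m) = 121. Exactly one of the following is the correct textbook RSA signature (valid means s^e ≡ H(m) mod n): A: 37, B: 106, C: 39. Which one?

Candidate A: Squares mod 161: 37^1≡37, 37^2≡81, 37^4≡121; 5 = 4 + 1, so 37^5 ≡ 121·37 ≡ 130 (mod 161)
Candidate B: Squares mod 161: 106^1≡106, 106^2≡127, 106^4≡29; 5 = 4 + 1, so 106^5 ≡ 29·106 ≡ 15 (mod 161)
Candidate C: Squares mod 161: 39^1≡39, 39^2≡72, 39^4≡32; 5 = 4 + 1, so 39^5 ≡ 32·39 ≡ 121 (mod 161)
  → matches H(m) = 121

C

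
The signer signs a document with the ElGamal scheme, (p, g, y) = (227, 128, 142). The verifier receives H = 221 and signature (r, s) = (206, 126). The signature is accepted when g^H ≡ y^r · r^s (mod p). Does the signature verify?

does not verify

Left side g^H mod p:
Squares mod 227: 128^1≡128, 128^2≡40, 128^4≡11, 128^8≡121, 128^16≡113, 128^32≡57, 128^64≡71, 128^128≡47
221 = 128 + 64 + 16 + 8 + 4 + 1, so 128^221 ≡ 47·71·113·121·11·128 ≡ 153 (mod 227)
Right side y^r · r^s mod p:
Squares mod 227: 142^1≡142, 142^2≡188, 142^4≡159, 142^8≡84, 142^16≡19, 142^32≡134, 142^64≡23, 142^128≡75
206 = 128 + 64 + 8 + 4 + 2, so 142^206 ≡ 75·23·84·159·188 ≡ 120 (mod 227)
Squares mod 227: 206^1≡206, 206^2≡214, 206^4≡169, 206^8≡186, 206^16≡92, 206^32≡65, 206^64≡139
126 = 64 + 32 + 16 + 8 + 4 + 2, so 206^126 ≡ 139·65·92·186·169·214 ≡ 225 (mod 227)
120·225 = 27000 ≡ 214 (mod 227)
153 ≠ 214, so verification fails.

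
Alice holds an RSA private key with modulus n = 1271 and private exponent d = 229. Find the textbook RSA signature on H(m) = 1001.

671

(H(m))^2 ≡ 1001^2 = 1002001 ≡ 453
(H(m))^4 ≡ 453^2 = 205209 ≡ 578
(H(m))^8 ≡ 578^2 = 334084 ≡ 1082
(H(m))^16 ≡ 1082^2 = 1170724 ≡ 133
(H(m))^32 ≡ 133^2 = 17689 ≡ 1166
(H(m))^64 ≡ 1166^2 = 1359556 ≡ 857
(H(m))^128 ≡ 857^2 = 734449 ≡ 1082
229 = 128 + 64 + 32 + 4 + 1, so (H(m))^229 ≡ 1082·857·1166·578·1001 ≡ 671 (mod 1271)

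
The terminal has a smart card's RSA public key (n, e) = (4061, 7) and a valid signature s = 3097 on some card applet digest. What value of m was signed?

Squares mod 4061: s^1≡3097, s^2≡3388, s^4≡2158
7 = 4 + 2 + 1, so s^7 ≡ 2158·3388·3097 ≡ 3982 (mod 4061)

3982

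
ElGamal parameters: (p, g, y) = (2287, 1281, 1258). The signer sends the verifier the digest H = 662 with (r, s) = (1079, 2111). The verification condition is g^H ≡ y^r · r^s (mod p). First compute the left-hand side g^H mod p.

1082

1281^2 = 1640961 ≡ 1182
1281^4 ≡ 1182^2 = 1397124 ≡ 2054
1281^8 ≡ 2054^2 = 4218916 ≡ 1688
1281^16 ≡ 1688^2 = 2849344 ≡ 2029
1281^32 ≡ 2029^2 = 4116841 ≡ 241
1281^64 ≡ 241^2 = 58081 ≡ 906
1281^128 ≡ 906^2 = 820836 ≡ 2090
1281^256 ≡ 2090^2 = 4368100 ≡ 2217
1281^512 ≡ 2217^2 = 4915089 ≡ 326
662 = 512 + 128 + 16 + 4 + 2, so 1281^662 ≡ 326·2090·2029·2054·1182 ≡ 1082 (mod 2287)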